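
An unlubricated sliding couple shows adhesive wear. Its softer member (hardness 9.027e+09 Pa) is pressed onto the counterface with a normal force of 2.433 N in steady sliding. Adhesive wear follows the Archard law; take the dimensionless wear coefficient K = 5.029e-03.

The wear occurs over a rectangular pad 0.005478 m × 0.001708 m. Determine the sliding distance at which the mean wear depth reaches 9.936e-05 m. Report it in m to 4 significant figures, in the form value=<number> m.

All arithmetic maintains exact precision. The intermediates are printed rounded; rounded once at the end: four significant digits.
Convert: Contact area A = 0.005478 m × 0.001708 m = 9.356e-06 m².
As SI base values: W = 2.433 N, H = 9.027e+09 Pa, K = 5.029e-03.
Permissible volume V_lim = h_lim·A = 9.936e-05 · 9.356e-06 = 9.297e-10 m³.
Thus life L = V_lim·H/(K·W) = 9.297e-10 · 9.027e+09 / (5.029e-03 · 2.433) = 685.9 m.

value=685.9 m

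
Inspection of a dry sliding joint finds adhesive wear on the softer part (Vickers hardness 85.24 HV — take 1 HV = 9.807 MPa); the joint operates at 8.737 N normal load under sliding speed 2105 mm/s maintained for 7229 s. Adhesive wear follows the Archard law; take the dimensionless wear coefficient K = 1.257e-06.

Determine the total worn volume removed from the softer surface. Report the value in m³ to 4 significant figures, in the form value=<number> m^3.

The intermediates appear rounded — the computation maintains full float precision; one final rounding to four significant digits.
Sliding speed v = 2105 mm/s = 2.105 m/s. The distance L = v·t = 2.105 m/s × 7229 s = 1.522e+04 m.
Hardness H = 85.24 HV × 9.807 MPa/HV = 835.9 MPa = 8.359e+08 Pa.
Collected in SI base units: W = 8.737 N, H = 8.359e+08 Pa, K = 1.257e-06.
The Archard volume V = K·W·L/H = 1.257e-06 · 8.737 · 1.522e+04 / 8.359e+08 = 1.999e-10 m³.

value=1.999e-10 m^3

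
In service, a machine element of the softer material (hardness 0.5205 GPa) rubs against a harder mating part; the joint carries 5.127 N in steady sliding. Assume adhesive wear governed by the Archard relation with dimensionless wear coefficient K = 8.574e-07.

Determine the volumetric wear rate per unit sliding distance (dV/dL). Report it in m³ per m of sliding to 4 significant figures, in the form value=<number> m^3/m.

The intermediates are displayed rounded, and every step keeps exact precision. Rounded just once to 4 significant figures.
Hardness H = 0.5205 GPa = 5.205e+08 Pa.
As SI base values: W = 5.127 N, H = 5.205e+08 Pa, K = 8.574e-07.
The wear rate dV/dL = K·W/H (independent of L): 8.574e-07 · 5.127 / 5.205e+08 = 8.446e-15 m³/m.

value=8.446e-15 m^3/m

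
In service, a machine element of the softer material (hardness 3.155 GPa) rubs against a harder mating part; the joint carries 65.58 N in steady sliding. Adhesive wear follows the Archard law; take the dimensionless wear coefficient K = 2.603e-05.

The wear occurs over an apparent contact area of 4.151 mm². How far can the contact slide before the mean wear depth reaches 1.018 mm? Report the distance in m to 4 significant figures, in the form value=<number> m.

value=7810 m

Printed values are rounded; all arithmetic keeps full precision, and a single final rounding: 4 significant digits.
Convert: Hardness H = 3.155 GPa = 3.155e+09 Pa.
Convert: Contact area A = 4.151 mm² = 4.151e-06 m².
Convert: Depth limit h_lim = 1.018 mm = 0.001018 m.
Working in SI base units: W = 65.58 N, H = 3.155e+09 Pa, K = 2.603e-05.
Volume at the limit: V_lim = h_lim·A = 0.001018 · 4.151e-06 = 4.226e-09 m³.
Sliding life L = V_lim·H/(K·W) = 4.226e-09 · 3.155e+09 / (2.603e-05 · 65.58) = 7810 m.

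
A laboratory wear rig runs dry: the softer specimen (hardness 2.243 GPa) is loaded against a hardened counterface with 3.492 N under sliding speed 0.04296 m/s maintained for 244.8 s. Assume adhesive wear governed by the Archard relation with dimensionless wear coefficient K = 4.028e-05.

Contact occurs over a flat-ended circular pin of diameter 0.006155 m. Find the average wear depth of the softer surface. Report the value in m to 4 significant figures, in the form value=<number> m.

value=2.216e-08 m

Quoted intermediates are rounded. Every step carries exact precision; rounded once at the end, at four significant figures.
Distance L = v·t = 0.04296 m/s × 244.8 s = 10.52 m.
Hardness H = 2.243 GPa = 2.243e+09 Pa.
Contact area A = π·d²/4 = π·(0.006155 m)²/4 = 2.975e-05 m².
As SI base values: W = 3.492 N, H = 2.243e+09 Pa, K = 4.028e-05.
Archard volume V = K·W·L/H = 4.028e-05 · 3.492 · 10.52 / 2.243e+09 = 6.595e-13 m³.
Average depth h = V/A = 6.595e-13 / 2.975e-05 = 2.216e-08 m.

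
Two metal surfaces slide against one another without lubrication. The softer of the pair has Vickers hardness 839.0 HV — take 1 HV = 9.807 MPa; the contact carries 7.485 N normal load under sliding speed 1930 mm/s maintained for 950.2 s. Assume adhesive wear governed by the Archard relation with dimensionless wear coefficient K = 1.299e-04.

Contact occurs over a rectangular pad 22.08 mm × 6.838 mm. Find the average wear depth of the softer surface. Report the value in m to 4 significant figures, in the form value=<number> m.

Intermediate values are shown rounded; each operation keeps full float precision. Rounded once at the end to 4 significant figures.
Sliding speed v = 1930 mm/s = 1.930 m/s. Total distance L = v·t = 1.930 m/s × 950.2 s = 1834 m.
Hardness H = 839.0 HV × 9.807 MPa/HV = 8228 MPa = 8.228e+09 Pa.
Pad sides 22.08 mm × 6.838 mm = 0.02208 m × 0.006838 m. Contact area A = 0.02208 m × 0.006838 m = 1.510e-04 m².
In SI base units: W = 7.485 N, H = 8.228e+09 Pa, K = 1.299e-04.
Apply Archard: V = K·W·L/H = 1.299e-04 · 7.485 · 1834 / 8.228e+09 = 2.167e-10 m³.
Mean depth h = V/A = 2.167e-10 / 1.510e-04 = 1.435e-06 m.

value=1.435e-06 m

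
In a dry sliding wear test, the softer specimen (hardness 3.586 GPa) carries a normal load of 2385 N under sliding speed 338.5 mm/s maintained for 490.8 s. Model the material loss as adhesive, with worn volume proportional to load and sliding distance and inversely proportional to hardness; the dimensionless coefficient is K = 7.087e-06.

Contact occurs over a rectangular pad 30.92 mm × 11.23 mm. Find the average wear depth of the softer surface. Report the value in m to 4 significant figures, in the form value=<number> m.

Intermediates are displayed rounded. Each operation holds full float precision; one final rounding to 4 significant figures.
Sliding speed v = 338.5 mm/s = 0.3385 m/s. Distance covered L = v·t = 0.3385 m/s × 490.8 s = 166.1 m.
Hardness H = 3.586 GPa = 3.586e+09 Pa.
Pad sides 30.92 mm × 11.23 mm = 0.03092 m × 0.01123 m. Contact area A = 0.03092 m × 0.01123 m = 3.472e-04 m².
In SI base units: W = 2385 N, H = 3.586e+09 Pa, K = 7.087e-06.
Apply Archard: V = K·W·L/H = 7.087e-06 · 2385 · 166.1 / 3.586e+09 = 7.831e-10 m³.
Depth h = V/A = 7.831e-10 / 3.472e-04 = 2.255e-06 m.

value=2.255e-06 m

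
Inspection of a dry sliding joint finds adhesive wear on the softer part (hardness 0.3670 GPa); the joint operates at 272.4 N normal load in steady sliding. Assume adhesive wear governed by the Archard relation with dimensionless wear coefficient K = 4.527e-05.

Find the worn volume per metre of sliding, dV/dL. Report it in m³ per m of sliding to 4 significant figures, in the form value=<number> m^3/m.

value=3.360e-11 m^3/m

All arithmetic keeps exact precision. Intermediate values are printed rounded — rounded just once, at 4 significant digits.
Convert: Hardness H = 0.3670 GPa = 3.670e+08 Pa.
In SI base units: W = 272.4 N, H = 3.670e+08 Pa, K = 4.527e-05.
The wear rate dV/dL = K·W/H: 4.527e-05 · 272.4 / 3.670e+08 = 3.360e-11 m³/m.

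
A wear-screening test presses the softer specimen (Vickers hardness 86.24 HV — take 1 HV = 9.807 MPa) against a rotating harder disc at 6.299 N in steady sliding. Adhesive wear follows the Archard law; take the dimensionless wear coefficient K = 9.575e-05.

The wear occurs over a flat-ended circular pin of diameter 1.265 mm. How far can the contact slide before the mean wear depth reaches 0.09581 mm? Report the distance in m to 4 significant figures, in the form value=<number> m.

value=168.9 m

All arithmetic carries exact precision, and intermediates are printed rounded. Rounded once at the end, at 4 significant digits.
Convert: Hardness H = 86.24 HV × 9.807 MPa/HV = 845.8 MPa = 8.458e+08 Pa.
Convert: Pin diameter d = 1.265 mm = 0.001265 m. Contact area A = π·d²/4 = π·(0.001265 m)²/4 = 1.257e-06 m².
Convert: Depth limit h_lim = 0.09581 mm = 9.581e-05 m.
As SI base values: W = 6.299 N, H = 8.458e+08 Pa, K = 9.575e-05.
Limit volume V_lim = h_lim·A = 9.581e-05 · 1.257e-06 = 1.204e-10 m³.
So the life L = V_lim·H/(K·W) = 1.204e-10 · 8.458e+08 / (9.575e-05 · 6.299) = 168.9 m.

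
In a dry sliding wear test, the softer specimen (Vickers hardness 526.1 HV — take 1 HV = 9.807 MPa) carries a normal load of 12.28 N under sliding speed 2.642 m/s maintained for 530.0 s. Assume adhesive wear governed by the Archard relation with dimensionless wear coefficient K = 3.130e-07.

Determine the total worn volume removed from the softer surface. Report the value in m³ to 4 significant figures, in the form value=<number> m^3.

value=1.043e-12 m^3

The computation keeps exact precision. The intermediates are printed rounded, and rounded once at the end: four significant figures.
Distance covered L = v·t = 2.642 m/s × 530.0 s = 1400 m.
Hardness H = 526.1 HV × 9.807 MPa/HV = 5159 MPa = 5.159e+09 Pa.
Restated in SI base units: W = 12.28 N, H = 5.159e+09 Pa, K = 3.130e-07.
By Archard's law, V = K·W·L/H = 3.130e-07 · 12.28 · 1400 / 5.159e+09 = 1.043e-12 m³.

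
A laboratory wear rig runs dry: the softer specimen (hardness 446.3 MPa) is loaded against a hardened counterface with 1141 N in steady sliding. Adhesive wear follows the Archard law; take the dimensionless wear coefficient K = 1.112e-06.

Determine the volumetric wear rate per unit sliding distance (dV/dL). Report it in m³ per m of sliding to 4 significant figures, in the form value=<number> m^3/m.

value=2.843e-12 m^3/m

The intermediates are displayed rounded; the algebra runs at exact precision, and rounded just once, at four significant digits.
Convert: Hardness H = 446.3 MPa = 4.463e+08 Pa.
Restated in SI base units: W = 1141 N, H = 4.463e+08 Pa, K = 1.112e-06.
Volumetric rate dV/dL = K·W/H: 1.112e-06 · 1141 / 4.463e+08 = 2.843e-12 m³/m.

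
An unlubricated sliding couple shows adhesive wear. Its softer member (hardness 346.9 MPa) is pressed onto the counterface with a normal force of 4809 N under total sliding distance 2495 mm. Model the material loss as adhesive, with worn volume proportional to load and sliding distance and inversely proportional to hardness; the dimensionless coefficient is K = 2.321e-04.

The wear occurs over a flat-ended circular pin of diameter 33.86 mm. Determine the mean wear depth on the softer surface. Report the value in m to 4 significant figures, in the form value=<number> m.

All working math keeps full precision — shown intermediates are rounded; a lone final rounding to 4 significant figures.
Convert: Distance covered L = 2495 mm = 2.495 m.
Convert: Hardness H = 346.9 MPa = 3.469e+08 Pa.
Convert: Pin diameter d = 33.86 mm = 0.03386 m. Contact area A = π·d²/4 = π·(0.03386 m)²/4 = 9.005e-04 m².
SI base units throughout: W = 4809 N, H = 3.469e+08 Pa, K = 2.321e-04.
By Archard's law, V = K·W·L/H = 2.321e-04 · 4809 · 2.495 / 3.469e+08 = 8.028e-09 m³.
Mean wear depth h = V/A = 8.028e-09 / 9.005e-04 = 8.915e-06 m.

value=8.915e-06 m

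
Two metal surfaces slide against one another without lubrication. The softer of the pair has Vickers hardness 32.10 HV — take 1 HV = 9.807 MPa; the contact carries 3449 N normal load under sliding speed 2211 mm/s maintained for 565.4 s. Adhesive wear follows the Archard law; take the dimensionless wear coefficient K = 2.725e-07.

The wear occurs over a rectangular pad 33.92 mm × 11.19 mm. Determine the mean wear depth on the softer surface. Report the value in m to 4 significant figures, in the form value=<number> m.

The intermediates are shown rounded, and the computation runs at full float precision. Rounded just once to 4 significant digits.
Convert: Sliding speed v = 2211 mm/s = 2.211 m/s. The distance L = v·t = 2.211 m/s × 565.4 s = 1250 m.
Convert: Hardness H = 32.10 HV × 9.807 MPa/HV = 314.8 MPa = 3.148e+08 Pa.
Convert: Pad sides 33.92 mm × 11.19 mm = 0.03392 m × 0.01119 m. Contact area A = 0.03392 m × 0.01119 m = 3.796e-04 m².
Restated in SI base units: W = 3449 N, H = 3.148e+08 Pa, K = 2.725e-07.
The Archard volume V = K·W·L/H = 2.725e-07 · 3449 · 1250 / 3.148e+08 = 3.732e-09 m³.
Depth h = V/A = 3.732e-09 / 3.796e-04 = 9.833e-06 m.

value=9.833e-06 m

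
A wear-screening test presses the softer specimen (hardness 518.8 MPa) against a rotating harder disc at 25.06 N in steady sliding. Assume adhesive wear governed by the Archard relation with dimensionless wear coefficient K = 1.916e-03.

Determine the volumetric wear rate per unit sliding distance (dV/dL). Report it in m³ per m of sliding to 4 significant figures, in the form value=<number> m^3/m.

value=9.255e-11 m^3/m

Shown intermediates are rounded — all working math carries full float precision, and a single final rounding to 4 significant digits.
Hardness H = 518.8 MPa = 5.188e+08 Pa.
SI base units throughout: W = 25.06 N, H = 5.188e+08 Pa, K = 1.916e-03.
Rate of wear dV/dL = K·W/H — distance-free: 1.916e-03 · 25.06 / 5.188e+08 = 9.255e-11 m³/m.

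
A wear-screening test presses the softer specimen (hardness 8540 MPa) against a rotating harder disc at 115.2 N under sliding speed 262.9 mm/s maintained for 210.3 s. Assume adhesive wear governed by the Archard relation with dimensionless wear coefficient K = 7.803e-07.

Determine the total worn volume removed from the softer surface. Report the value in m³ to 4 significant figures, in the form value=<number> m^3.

The intermediates appear rounded; all working math maintains full precision; one final rounding to 4 significant digits.
Convert: Sliding speed v = 262.9 mm/s = 0.2629 m/s. The distance L = v·t = 0.2629 m/s × 210.3 s = 55.29 m.
Convert: Hardness H = 8540 MPa = 8.540e+09 Pa.
As SI base values: W = 115.2 N, H = 8.540e+09 Pa, K = 7.803e-07.
Archard relation: V = K·W·L/H = 7.803e-07 · 115.2 · 55.29 / 8.540e+09 = 5.820e-13 m³.

value=5.820e-13 m^3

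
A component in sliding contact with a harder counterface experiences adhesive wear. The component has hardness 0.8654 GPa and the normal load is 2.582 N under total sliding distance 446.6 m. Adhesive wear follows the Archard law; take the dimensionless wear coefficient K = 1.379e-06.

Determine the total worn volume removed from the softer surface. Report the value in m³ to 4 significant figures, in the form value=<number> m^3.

All working math keeps full precision; intermediate values are displayed rounded; rounded just once to four significant figures.
Hardness H = 0.8654 GPa = 8.654e+08 Pa.
Expressed in SI base units: W = 2.582 N, H = 8.654e+08 Pa, K = 1.379e-06.
Wear volume V = K·W·L/H = 1.379e-06 · 2.582 · 446.6 / 8.654e+08 = 1.837e-12 m³.

value=1.837e-12 m^3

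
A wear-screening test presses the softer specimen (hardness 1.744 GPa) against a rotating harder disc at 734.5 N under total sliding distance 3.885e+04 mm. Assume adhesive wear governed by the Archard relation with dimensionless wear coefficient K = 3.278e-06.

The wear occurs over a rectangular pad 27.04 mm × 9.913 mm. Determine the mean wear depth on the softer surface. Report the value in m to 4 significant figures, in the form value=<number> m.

value=2.001e-07 m

Quoted intermediates are rounded, and all working math maintains full float precision; a lone final rounding: 4 significant digits.
Convert: Sliding distance L = 3.885e+04 mm = 38.85 m.
Convert: Hardness H = 1.744 GPa = 1.744e+09 Pa.
Convert: Pad sides 27.04 mm × 9.913 mm = 0.02704 m × 0.009913 m. Contact area A = 0.02704 m × 0.009913 m = 2.680e-04 m².
Working in SI base units: W = 734.5 N, H = 1.744e+09 Pa, K = 3.278e-06.
The Archard volume V = K·W·L/H = 3.278e-06 · 734.5 · 38.85 / 1.744e+09 = 5.363e-11 m³.
Average depth h = V/A = 5.363e-11 / 2.680e-04 = 2.001e-07 m.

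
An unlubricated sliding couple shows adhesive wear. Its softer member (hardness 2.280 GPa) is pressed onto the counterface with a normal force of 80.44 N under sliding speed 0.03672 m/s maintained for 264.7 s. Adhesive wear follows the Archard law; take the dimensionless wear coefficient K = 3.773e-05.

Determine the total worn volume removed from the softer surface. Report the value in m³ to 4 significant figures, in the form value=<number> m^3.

All working math maintains full float precision. Shown intermediates are rounded; rounded just once, at four significant figures.
Convert: Total distance L = v·t = 0.03672 m/s × 264.7 s = 9.720 m.
Convert: Hardness H = 2.280 GPa = 2.280e+09 Pa.
Collected in SI base units: W = 80.44 N, H = 2.280e+09 Pa, K = 3.773e-05.
Worn volume V = K·W·L/H = 3.773e-05 · 80.44 · 9.720 / 2.280e+09 = 1.294e-11 m³.

value=1.294e-11 m^3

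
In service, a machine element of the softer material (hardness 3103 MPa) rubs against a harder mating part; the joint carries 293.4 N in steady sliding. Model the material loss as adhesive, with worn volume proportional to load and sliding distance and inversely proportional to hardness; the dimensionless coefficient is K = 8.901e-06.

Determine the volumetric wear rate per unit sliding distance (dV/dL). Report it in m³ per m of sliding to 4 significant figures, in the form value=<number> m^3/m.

The intermediates are shown rounded; all arithmetic carries full float precision; rounded once at the end, at 4 significant figures.
Convert: Hardness H = 3103 MPa = 3.103e+09 Pa.
SI base units throughout: W = 293.4 N, H = 3.103e+09 Pa, K = 8.901e-06.
Sliding wear rate dV/dL = K·W/H (independent of L): 8.901e-06 · 293.4 / 3.103e+09 = 8.416e-13 m³/m.

value=8.416e-13 m^3/m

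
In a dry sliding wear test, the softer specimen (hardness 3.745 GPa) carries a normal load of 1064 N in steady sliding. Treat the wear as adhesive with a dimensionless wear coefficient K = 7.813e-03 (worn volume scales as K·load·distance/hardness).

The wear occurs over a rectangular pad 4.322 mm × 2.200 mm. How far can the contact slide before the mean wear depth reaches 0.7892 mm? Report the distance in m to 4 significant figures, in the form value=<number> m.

Printed values are rounded; the computation carries full float precision, and rounded just once: four significant digits.
Convert: Hardness H = 3.745 GPa = 3.745e+09 Pa.
Convert: Pad sides 4.322 mm × 2.200 mm = 0.004322 m × 0.002200 m. Contact area A = 0.004322 m × 0.002200 m = 9.508e-06 m².
Convert: Depth limit h_lim = 0.7892 mm = 7.892e-04 m.
In SI base units: W = 1064 N, H = 3.745e+09 Pa, K = 7.813e-03.
Volume at the limit: V_lim = h_lim·A = 7.892e-04 · 9.508e-06 = 7.504e-09 m³.
So the life L = V_lim·H/(K·W) = 7.504e-09 · 3.745e+09 / (7.813e-03 · 1064) = 3.381 m.

value=3.381 m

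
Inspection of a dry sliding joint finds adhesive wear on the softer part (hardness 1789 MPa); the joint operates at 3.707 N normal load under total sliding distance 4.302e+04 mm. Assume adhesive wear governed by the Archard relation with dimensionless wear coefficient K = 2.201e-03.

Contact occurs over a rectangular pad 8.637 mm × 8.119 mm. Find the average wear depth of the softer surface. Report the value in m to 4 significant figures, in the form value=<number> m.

Each operation keeps full float precision — shown intermediates are rounded, and one last rounding: four significant figures.
Convert: Distance L = 4.302e+04 mm = 43.02 m.
Convert: Hardness H = 1789 MPa = 1.789e+09 Pa.
Convert: Pad sides 8.637 mm × 8.119 mm = 0.008637 m × 0.008119 m. Contact area A = 0.008637 m × 0.008119 m = 7.012e-05 m².
In SI base units: W = 3.707 N, H = 1.789e+09 Pa, K = 2.201e-03.
Volume removed: V = K·W·L/H = 2.201e-03 · 3.707 · 43.02 / 1.789e+09 = 1.962e-10 m³.
Average depth h = V/A = 1.962e-10 / 7.012e-05 = 2.798e-06 m.

value=2.798e-06 m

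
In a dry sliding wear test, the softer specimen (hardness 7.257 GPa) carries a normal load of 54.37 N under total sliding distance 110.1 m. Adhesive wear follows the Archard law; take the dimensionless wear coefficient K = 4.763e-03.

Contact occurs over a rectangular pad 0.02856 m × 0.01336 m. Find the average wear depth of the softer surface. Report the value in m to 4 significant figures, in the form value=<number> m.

Printed values are rounded; all working math carries full precision; rounded once at the end to 4 significant figures.
Convert: Hardness H = 7.257 GPa = 7.257e+09 Pa.
Convert: Contact area A = 0.02856 m × 0.01336 m = 3.816e-04 m².
Collected in SI base units: W = 54.37 N, H = 7.257e+09 Pa, K = 4.763e-03.
By Archard's law, V = K·W·L/H = 4.763e-03 · 54.37 · 110.1 / 7.257e+09 = 3.929e-09 m³.
Depth of wear h = V/A = 3.929e-09 / 3.816e-04 = 1.030e-05 m.

value=1.030e-05 m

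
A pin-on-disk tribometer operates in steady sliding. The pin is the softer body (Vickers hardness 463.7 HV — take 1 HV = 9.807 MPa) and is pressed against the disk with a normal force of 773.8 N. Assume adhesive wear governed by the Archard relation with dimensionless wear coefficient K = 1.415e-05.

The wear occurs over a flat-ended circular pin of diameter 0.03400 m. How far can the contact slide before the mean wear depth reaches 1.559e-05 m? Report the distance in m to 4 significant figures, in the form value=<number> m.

The algebra keeps full precision, and the intermediates are shown rounded, and one last rounding, at four significant figures.
Convert: Hardness H = 463.7 HV × 9.807 MPa/HV = 4548 MPa = 4.548e+09 Pa.
Convert: Contact area A = π·d²/4 = π·(0.03400 m)²/4 = 9.079e-04 m².
In SI base units, W = 773.8 N, H = 4.548e+09 Pa, K = 1.415e-05.
Permissible volume V_lim = h_lim·A = 1.559e-05 · 9.079e-04 = 1.415e-08 m³.
Inverting, life L = V_lim·H/(K·W) = 1.415e-08 · 4.548e+09 / (1.415e-05 · 773.8) = 5879 m.

value=5879 m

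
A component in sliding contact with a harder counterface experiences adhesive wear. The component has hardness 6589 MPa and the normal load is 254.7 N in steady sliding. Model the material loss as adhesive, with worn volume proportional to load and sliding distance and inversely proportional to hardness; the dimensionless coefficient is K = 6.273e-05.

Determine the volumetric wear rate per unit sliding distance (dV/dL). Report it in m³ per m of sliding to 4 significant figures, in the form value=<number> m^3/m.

Each operation holds exact precision — printed values are rounded. Rounded once at the end, at four significant figures.
Convert: Hardness H = 6589 MPa = 6.589e+09 Pa.
In SI base units, W = 254.7 N, H = 6.589e+09 Pa, K = 6.273e-05.
Wear rate dV/dL = K·W/H (no L dependence): 6.273e-05 · 254.7 / 6.589e+09 = 2.425e-12 m³/m.

value=2.425e-12 m^3/m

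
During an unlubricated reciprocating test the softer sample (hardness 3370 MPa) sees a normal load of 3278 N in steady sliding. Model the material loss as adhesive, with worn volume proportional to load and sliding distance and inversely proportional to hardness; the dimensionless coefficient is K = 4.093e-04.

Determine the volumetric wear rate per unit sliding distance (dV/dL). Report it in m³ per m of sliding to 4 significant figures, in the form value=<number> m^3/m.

value=3.981e-10 m^3/m

Intermediates appear rounded. Each operation runs at full float precision; rounded once at the end: 4 significant figures.
Hardness H = 3370 MPa = 3.370e+09 Pa.
SI base units throughout: W = 3278 N, H = 3.370e+09 Pa, K = 4.093e-04.
Wear rate dV/dL = K·W/H (no L dependence): 4.093e-04 · 3278 / 3.370e+09 = 3.981e-10 m³/m.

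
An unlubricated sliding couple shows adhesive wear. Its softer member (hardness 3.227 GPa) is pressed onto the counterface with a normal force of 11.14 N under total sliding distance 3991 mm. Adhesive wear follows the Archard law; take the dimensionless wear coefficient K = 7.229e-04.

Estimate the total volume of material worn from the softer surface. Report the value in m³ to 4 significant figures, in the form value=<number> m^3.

Every step maintains full precision; the intermediates appear rounded; rounded once at the end: four significant digits.
Distance L = 3991 mm = 3.991 m.
Hardness H = 3.227 GPa = 3.227e+09 Pa.
In SI base units, W = 11.14 N, H = 3.227e+09 Pa, K = 7.229e-04.
Volume removed: V = K·W·L/H = 7.229e-04 · 11.14 · 3.991 / 3.227e+09 = 9.960e-12 m³.

value=9.960e-12 m^3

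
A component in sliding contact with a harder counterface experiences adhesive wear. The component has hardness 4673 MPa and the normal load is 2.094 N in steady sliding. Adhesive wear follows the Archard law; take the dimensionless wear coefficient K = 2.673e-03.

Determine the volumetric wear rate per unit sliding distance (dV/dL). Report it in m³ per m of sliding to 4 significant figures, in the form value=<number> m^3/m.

Intermediate values appear rounded; all working math keeps exact precision, and a lone final rounding: four significant figures.
Hardness H = 4673 MPa = 4.673e+09 Pa.
In SI base units: W = 2.094 N, H = 4.673e+09 Pa, K = 2.673e-03.
Wear rate dV/dL = K·W/H (independent of L): 2.673e-03 · 2.094 / 4.673e+09 = 1.198e-12 m³/m.

value=1.198e-12 m^3/m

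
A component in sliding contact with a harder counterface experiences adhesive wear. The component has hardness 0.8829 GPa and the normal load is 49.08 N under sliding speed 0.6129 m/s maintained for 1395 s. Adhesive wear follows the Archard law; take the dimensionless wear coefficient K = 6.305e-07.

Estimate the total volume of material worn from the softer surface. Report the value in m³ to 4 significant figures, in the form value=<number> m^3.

Every step keeps full float precision — displayed values are rounded; a lone final rounding, at four significant digits.
Convert: Distance L = v·t = 0.6129 m/s × 1395 s = 855.0 m.
Convert: Hardness H = 0.8829 GPa = 8.829e+08 Pa.
SI base units throughout: W = 49.08 N, H = 8.829e+08 Pa, K = 6.305e-07.
Archard volume V = K·W·L/H = 6.305e-07 · 49.08 · 855.0 / 8.829e+08 = 2.997e-11 m³.

value=2.997e-11 m^3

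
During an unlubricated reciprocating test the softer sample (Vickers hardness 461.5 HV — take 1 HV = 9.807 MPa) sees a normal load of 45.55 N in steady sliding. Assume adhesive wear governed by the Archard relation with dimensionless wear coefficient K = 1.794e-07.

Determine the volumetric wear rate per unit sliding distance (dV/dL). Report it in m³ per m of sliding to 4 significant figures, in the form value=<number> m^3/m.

The algebra runs at full float precision — displayed values are rounded — rounded once at the end: 4 significant figures.
Hardness H = 461.5 HV × 9.807 MPa/HV = 4526 MPa = 4.526e+09 Pa.
As SI base values: W = 45.55 N, H = 4.526e+09 Pa, K = 1.794e-07.
Rate of wear dV/dL = K·W/H, so: 1.794e-07 · 45.55 / 4.526e+09 = 1.806e-15 m³/m.

value=1.806e-15 m^3/m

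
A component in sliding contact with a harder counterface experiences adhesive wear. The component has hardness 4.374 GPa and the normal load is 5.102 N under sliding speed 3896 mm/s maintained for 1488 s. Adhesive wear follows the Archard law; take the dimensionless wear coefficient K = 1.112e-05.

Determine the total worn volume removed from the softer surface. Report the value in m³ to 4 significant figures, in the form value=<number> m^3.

value=7.519e-11 m^3

All working math carries full precision — the intermediates are displayed rounded, and a lone final rounding, at four significant digits.
Sliding speed v = 3896 mm/s = 3.896 m/s. Distance covered L = v·t = 3.896 m/s × 1488 s = 5797 m.
Hardness H = 4.374 GPa = 4.374e+09 Pa.
Collected in SI base units: W = 5.102 N, H = 4.374e+09 Pa, K = 1.112e-05.
The Archard volume V = K·W·L/H = 1.112e-05 · 5.102 · 5797 / 4.374e+09 = 7.519e-11 m³.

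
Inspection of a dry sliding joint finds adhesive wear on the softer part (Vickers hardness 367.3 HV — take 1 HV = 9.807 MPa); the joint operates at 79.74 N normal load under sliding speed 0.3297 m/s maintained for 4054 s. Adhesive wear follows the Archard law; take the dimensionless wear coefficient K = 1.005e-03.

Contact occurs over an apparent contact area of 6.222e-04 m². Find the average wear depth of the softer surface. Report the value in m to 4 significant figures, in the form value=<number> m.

value=4.779e-05 m

Intermediate values appear rounded, and all arithmetic holds exact precision; rounded just once to 4 significant figures.
Sliding distance L = v·t = 0.3297 m/s × 4054 s = 1337 m.
Hardness H = 367.3 HV × 9.807 MPa/HV = 3602 MPa = 3.602e+09 Pa.
Collected in SI base units: W = 79.74 N, H = 3.602e+09 Pa, K = 1.005e-03.
Apply Archard: V = K·W·L/H = 1.005e-03 · 79.74 · 1337 / 3.602e+09 = 2.974e-08 m³.
Average depth h = V/A = 2.974e-08 / 6.222e-04 = 4.779e-05 m.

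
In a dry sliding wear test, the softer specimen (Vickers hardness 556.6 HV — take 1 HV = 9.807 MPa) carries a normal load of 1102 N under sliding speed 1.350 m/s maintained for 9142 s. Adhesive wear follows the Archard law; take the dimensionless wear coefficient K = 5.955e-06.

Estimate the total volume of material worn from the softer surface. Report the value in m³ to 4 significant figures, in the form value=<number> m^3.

value=1.484e-08 m^3

Quoted intermediates are rounded, and all working math holds exact precision; rounded once at the end to four significant digits.
The distance L = v·t = 1.350 m/s × 9142 s = 1.234e+04 m.
Hardness H = 556.6 HV × 9.807 MPa/HV = 5459 MPa = 5.459e+09 Pa.
SI base units throughout: W = 1102 N, H = 5.459e+09 Pa, K = 5.955e-06.
Archard volume V = K·W·L/H = 5.955e-06 · 1102 · 1.234e+04 / 5.459e+09 = 1.484e-08 m³.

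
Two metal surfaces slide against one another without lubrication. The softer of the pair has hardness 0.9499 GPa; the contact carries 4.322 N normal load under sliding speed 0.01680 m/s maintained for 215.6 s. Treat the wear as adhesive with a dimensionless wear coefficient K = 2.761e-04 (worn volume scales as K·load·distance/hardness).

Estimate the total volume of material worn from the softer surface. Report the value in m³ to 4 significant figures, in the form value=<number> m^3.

value=4.550e-12 m^3

The computation keeps exact precision — shown intermediates are rounded; a lone final rounding: 4 significant figures.
Convert: Path length L = v·t = 0.01680 m/s × 215.6 s = 3.622 m.
Convert: Hardness H = 0.9499 GPa = 9.499e+08 Pa.
Working in SI base units: W = 4.322 N, H = 9.499e+08 Pa, K = 2.761e-04.
Worn volume V = K·W·L/H = 2.761e-04 · 4.322 · 3.622 / 9.499e+08 = 4.550e-12 m³.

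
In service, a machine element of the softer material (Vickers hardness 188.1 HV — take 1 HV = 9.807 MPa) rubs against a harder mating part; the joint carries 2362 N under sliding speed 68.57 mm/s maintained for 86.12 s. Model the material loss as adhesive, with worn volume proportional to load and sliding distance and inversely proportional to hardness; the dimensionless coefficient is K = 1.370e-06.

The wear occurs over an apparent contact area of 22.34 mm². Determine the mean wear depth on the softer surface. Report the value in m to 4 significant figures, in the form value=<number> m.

value=4.637e-07 m

Shown intermediates are rounded, and each operation runs at full float precision; rounded just once: 4 significant figures.
Sliding speed v = 68.57 mm/s = 0.06857 m/s. Total distance L = v·t = 0.06857 m/s × 86.12 s = 5.905 m.
Hardness H = 188.1 HV × 9.807 MPa/HV = 1845 MPa = 1.845e+09 Pa.
Contact area A = 22.34 mm² = 2.234e-05 m².
Expressed in SI base units: W = 2362 N, H = 1.845e+09 Pa, K = 1.370e-06.
Archard relation: V = K·W·L/H = 1.370e-06 · 2362 · 5.905 / 1.845e+09 = 1.036e-11 m³.
Wear depth h = V/A = 1.036e-11 / 2.234e-05 = 4.637e-07 m.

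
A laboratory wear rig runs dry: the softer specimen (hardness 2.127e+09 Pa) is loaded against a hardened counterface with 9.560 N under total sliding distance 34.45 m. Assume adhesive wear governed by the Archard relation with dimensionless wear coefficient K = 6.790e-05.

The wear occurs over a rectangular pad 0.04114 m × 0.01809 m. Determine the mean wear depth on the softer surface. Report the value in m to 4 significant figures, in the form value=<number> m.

value=1.413e-08 m

The intermediates are printed rounded — every step keeps full precision; one last rounding to four significant digits.
Contact area A = 0.04114 m × 0.01809 m = 7.442e-04 m².
Working in SI base units: W = 9.560 N, H = 2.127e+09 Pa, K = 6.790e-05.
Archard volume V = K·W·L/H = 6.790e-05 · 9.560 · 34.45 / 2.127e+09 = 1.051e-11 m³.
Wear depth h = V/A = 1.051e-11 / 7.442e-04 = 1.413e-08 m.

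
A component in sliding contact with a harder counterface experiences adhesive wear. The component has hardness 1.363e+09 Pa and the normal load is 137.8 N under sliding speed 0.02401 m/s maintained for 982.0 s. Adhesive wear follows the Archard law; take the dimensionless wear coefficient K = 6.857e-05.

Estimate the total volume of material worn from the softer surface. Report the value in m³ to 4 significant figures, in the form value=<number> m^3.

value=1.635e-10 m^3

Each operation maintains full float precision — intermediates are printed rounded — rounded just once: four significant figures.
Distance covered L = v·t = 0.02401 m/s × 982.0 s = 23.58 m.
Restated in SI base units: W = 137.8 N, H = 1.363e+09 Pa, K = 6.857e-05.
Apply Archard: V = K·W·L/H = 6.857e-05 · 137.8 · 23.58 / 1.363e+09 = 1.635e-10 m³.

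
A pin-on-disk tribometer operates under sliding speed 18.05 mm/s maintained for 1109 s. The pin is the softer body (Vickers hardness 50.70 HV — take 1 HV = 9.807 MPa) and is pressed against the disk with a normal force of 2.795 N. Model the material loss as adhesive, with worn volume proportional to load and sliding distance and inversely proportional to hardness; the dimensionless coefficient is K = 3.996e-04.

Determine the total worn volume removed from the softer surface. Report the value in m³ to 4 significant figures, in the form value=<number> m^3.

value=4.496e-11 m^3

Intermediate values are printed rounded; each operation carries exact precision — a single final rounding to 4 significant figures.
Sliding speed v = 18.05 mm/s = 0.01805 m/s. Sliding distance L = v·t = 0.01805 m/s × 1109 s = 20.02 m.
Hardness H = 50.70 HV × 9.807 MPa/HV = 497.2 MPa = 4.972e+08 Pa.
In SI base units, W = 2.795 N, H = 4.972e+08 Pa, K = 3.996e-04.
Apply Archard: V = K·W·L/H = 3.996e-04 · 2.795 · 20.02 / 4.972e+08 = 4.496e-11 m³.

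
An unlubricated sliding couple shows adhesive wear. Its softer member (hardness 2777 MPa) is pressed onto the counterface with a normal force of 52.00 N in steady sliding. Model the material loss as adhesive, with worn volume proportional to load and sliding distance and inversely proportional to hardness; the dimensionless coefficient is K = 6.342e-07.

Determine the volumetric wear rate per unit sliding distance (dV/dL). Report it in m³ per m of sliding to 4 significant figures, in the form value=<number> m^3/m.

value=1.188e-14 m^3/m

Each operation maintains full precision; intermediate values are shown rounded. Rounded once at the end, at four significant digits.
Hardness H = 2777 MPa = 2.777e+09 Pa.
In SI base units: W = 52.00 N, H = 2.777e+09 Pa, K = 6.342e-07.
The wear rate dV/dL = K·W/H: 6.342e-07 · 52.00 / 2.777e+09 = 1.188e-14 m³/m.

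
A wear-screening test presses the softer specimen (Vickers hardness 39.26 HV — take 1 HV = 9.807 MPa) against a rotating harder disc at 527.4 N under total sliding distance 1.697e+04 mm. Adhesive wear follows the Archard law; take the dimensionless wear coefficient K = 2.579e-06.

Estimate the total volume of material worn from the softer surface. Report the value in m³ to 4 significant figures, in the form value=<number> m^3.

value=5.995e-11 m^3

The intermediates are printed rounded. All working math holds full float precision. Rounded once at the end to 4 significant figures.
Convert: Path length L = 1.697e+04 mm = 16.97 m.
Convert: Hardness H = 39.26 HV × 9.807 MPa/HV = 385.0 MPa = 3.850e+08 Pa.
Working in SI base units: W = 527.4 N, H = 3.850e+08 Pa, K = 2.579e-06.
Archard relation: V = K·W·L/H = 2.579e-06 · 527.4 · 16.97 / 3.850e+08 = 5.995e-11 m³.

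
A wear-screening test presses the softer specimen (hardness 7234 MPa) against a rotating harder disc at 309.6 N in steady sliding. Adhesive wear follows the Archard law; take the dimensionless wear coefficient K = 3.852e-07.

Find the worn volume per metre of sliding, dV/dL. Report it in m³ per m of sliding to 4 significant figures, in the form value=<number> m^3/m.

All working math runs at full precision. The intermediates are printed rounded — one final rounding, at 4 significant figures.
Convert: Hardness H = 7234 MPa = 7.234e+09 Pa.
In SI base units, W = 309.6 N, H = 7.234e+09 Pa, K = 3.852e-07.
Volumetric rate dV/dL = K·W/H (independent of L): 3.852e-07 · 309.6 / 7.234e+09 = 1.649e-14 m³/m.

value=1.649e-14 m^3/m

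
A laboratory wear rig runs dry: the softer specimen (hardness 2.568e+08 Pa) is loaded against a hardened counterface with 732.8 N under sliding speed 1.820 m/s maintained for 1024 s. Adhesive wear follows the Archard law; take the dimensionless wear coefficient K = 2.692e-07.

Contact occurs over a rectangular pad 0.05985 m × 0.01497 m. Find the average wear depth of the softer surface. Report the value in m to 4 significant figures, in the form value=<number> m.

All arithmetic carries full float precision. Intermediate values are shown rounded, and one final rounding to four significant figures.
The distance L = v·t = 1.820 m/s × 1024 s = 1864 m.
Contact area A = 0.05985 m × 0.01497 m = 8.960e-04 m².
Restated in SI base units: W = 732.8 N, H = 2.568e+08 Pa, K = 2.692e-07.
Volume removed: V = K·W·L/H = 2.692e-07 · 732.8 · 1864 / 2.568e+08 = 1.432e-09 m³.
Depth h = V/A = 1.432e-09 / 8.960e-04 = 1.598e-06 m.

value=1.598e-06 m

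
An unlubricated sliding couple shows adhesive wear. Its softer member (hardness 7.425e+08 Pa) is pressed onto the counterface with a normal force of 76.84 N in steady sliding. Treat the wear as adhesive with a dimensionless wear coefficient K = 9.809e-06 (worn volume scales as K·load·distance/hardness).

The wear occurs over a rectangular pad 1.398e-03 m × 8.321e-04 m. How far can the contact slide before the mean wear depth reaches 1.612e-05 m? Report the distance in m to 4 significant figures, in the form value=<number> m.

value=18.47 m

Each operation maintains exact precision — intermediate values appear rounded — one final rounding to four significant digits.
Contact area A = 1.398e-03 m × 8.321e-04 m = 1.163e-06 m².
In SI base units: W = 76.84 N, H = 7.425e+08 Pa, K = 9.809e-06.
Volume at the limit: V_lim = h_lim·A = 1.612e-05 · 1.163e-06 = 1.875e-11 m³.
Inverting, life L = V_lim·H/(K·W) = 1.875e-11 · 7.425e+08 / (9.809e-06 · 76.84) = 18.47 m.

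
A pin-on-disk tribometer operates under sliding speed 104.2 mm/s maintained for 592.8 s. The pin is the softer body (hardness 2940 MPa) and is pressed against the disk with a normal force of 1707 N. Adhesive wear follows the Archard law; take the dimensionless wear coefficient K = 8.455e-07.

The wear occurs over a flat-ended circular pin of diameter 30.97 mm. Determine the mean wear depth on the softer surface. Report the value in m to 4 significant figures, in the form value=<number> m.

Every step maintains exact precision. Intermediates are displayed rounded, and a single final rounding: 4 significant digits.
Sliding speed v = 104.2 mm/s = 0.1042 m/s. Distance covered L = v·t = 0.1042 m/s × 592.8 s = 61.77 m.
Hardness H = 2940 MPa = 2.940e+09 Pa.
Pin diameter d = 30.97 mm = 0.03097 m. Contact area A = π·d²/4 = π·(0.03097 m)²/4 = 7.533e-04 m².
As SI base values: W = 1707 N, H = 2.940e+09 Pa, K = 8.455e-07.
Wear volume V = K·W·L/H = 8.455e-07 · 1707 · 61.77 / 2.940e+09 = 3.032e-11 m³.
Average depth h = V/A = 3.032e-11 / 7.533e-04 = 4.025e-08 m.

value=4.025e-08 m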